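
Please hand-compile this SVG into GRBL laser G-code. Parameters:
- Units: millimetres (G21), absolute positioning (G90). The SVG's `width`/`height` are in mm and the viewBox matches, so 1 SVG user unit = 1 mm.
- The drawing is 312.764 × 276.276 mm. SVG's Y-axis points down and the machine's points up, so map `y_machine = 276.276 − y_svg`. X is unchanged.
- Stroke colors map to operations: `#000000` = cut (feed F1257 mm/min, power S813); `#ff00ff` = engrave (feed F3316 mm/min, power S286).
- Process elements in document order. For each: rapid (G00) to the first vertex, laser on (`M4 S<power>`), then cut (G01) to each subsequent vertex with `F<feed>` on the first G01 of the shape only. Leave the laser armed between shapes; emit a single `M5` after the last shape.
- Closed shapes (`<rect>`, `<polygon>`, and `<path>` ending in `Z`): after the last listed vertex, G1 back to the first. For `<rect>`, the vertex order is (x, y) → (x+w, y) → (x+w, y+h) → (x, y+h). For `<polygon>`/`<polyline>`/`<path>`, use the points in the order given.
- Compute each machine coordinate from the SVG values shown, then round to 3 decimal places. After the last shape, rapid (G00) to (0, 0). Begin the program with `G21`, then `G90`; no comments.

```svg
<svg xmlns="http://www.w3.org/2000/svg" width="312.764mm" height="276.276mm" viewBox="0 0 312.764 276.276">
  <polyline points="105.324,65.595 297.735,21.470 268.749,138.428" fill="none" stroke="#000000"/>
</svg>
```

Since the viewBox matches the mm dimensions, user units are millimetres directly. The only transform is the Y-flip y_m = 276.276 − y_svg.

Shape 1 is a open polyline drawn with `<polyline>`. Its stroke #000000 means cut at S813, F1257. After flipping Y the toolpath is (105.324,210.681) → (297.735,254.806) → (268.749,137.848).

G21
G90
G00 X105.324 Y210.681
M4 S813
G01 X297.735 Y254.806 F1257
G01 X268.749 Y137.848
M5
G00 X0.000 Y0.000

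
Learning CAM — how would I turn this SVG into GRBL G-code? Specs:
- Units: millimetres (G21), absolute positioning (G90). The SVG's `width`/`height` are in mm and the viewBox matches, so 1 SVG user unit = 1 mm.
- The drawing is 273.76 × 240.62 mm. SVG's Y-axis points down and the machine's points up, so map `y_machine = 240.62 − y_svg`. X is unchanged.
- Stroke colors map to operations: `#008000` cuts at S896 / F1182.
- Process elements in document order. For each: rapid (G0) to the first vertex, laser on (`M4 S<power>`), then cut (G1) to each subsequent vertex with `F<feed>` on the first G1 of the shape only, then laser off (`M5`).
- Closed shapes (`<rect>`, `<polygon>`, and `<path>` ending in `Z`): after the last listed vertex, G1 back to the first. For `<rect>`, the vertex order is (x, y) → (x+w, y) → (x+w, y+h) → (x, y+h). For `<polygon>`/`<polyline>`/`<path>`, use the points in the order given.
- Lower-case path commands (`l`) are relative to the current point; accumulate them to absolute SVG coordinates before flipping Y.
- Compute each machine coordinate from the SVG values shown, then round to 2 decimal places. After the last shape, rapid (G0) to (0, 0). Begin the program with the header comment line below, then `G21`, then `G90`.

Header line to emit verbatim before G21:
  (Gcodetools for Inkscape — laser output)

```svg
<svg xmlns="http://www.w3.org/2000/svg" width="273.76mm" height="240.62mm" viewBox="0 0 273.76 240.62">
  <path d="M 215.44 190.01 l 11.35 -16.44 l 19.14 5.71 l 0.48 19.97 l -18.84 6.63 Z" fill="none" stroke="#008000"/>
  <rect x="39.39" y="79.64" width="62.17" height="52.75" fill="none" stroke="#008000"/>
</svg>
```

(Gcodetools for Inkscape — laser output)
G21
G90
G0 X215.44 Y50.61
M4 S896
G1 X226.79 Y67.05 F1182
G1 X245.93 Y61.34
G1 X246.41 Y41.37
G1 X227.57 Y34.74
G1 X215.44 Y50.61
M5
G0 X39.39 Y160.98
M4 S896
G1 X101.56 Y160.98 F1182
G1 X101.56 Y108.23
G1 X39.39 Y108.23
G1 X39.39 Y160.98
M5
G0 X0.00 Y0.00

1 u = 1 mm; y_m = 240.62 − y.

[1] `<path>` regular polygon, #008000→cut S896 F1182: (215.44,50.61) → (226.79,67.05) → (245.93,61.34) → (246.41,41.37) → (227.57,34.74) → (215.44,50.61) (closed)

[2] `<rect>` rectangle, #008000→cut S896 F1182: (39.39,160.98) → (101.56,160.98) → (101.56,108.23) → (39.39,108.23) → (39.39,160.98) (closed)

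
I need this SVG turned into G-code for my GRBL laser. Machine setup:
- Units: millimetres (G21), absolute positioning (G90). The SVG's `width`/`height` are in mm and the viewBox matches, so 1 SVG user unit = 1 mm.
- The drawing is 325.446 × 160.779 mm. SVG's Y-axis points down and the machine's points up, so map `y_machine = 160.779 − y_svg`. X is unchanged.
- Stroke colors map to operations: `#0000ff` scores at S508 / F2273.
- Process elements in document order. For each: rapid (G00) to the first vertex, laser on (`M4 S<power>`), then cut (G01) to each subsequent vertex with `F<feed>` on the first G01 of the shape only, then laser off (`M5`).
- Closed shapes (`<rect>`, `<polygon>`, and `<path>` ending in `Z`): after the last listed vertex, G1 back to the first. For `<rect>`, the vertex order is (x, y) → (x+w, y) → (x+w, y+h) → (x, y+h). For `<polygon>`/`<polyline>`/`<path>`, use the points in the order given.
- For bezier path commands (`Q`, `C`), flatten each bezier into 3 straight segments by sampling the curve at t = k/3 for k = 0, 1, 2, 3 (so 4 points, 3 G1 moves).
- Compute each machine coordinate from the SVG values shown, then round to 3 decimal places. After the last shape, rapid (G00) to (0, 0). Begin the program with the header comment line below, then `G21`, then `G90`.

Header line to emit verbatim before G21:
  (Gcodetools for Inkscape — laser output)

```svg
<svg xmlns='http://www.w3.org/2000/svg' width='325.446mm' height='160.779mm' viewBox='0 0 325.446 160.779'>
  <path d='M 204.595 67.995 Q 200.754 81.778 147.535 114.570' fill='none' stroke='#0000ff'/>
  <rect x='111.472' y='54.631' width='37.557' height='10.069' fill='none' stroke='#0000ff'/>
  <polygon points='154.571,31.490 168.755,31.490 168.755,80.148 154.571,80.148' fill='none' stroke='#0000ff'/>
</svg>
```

(Gcodetools for Inkscape — laser output)
G21
G90
G00 X204.595 Y92.784
M4 S508
G01 X196.548 Y81.483 F2273
G01 X177.528 Y65.958
G01 X147.535 Y46.209
M5
G00 X111.472 Y106.148
M4 S508
G01 X149.029 Y106.148 F2273
G01 X149.029 Y96.079
G01 X111.472 Y96.079
G01 X111.472 Y106.148
M5
G00 X154.571 Y129.289
M4 S508
G01 X168.755 Y129.289 F2273
G01 X168.755 Y80.631
G01 X154.571 Y80.631
G01 X154.571 Y129.289
M5
G00 X0.000 Y0.000

Since the viewBox matches the mm dimensions, user units are millimetres directly. The only transform is the Y-flip y_m = 160.779 − y_svg.

Shape 1 is a quadratic bezier drawn with `<path>`. Its stroke #0000ff means score at S508, F2273. After flipping Y the toolpath is (204.595,92.784) → (196.548,81.483) → (177.528,65.958) → (147.535,46.209).

Shape 2 is a rectangle drawn with `<rect>`. Its stroke #0000ff means score at S508, F2273. After flipping Y the toolpath is (111.472,106.148) → (149.029,106.148) → (149.029,96.079) → (111.472,96.079) → (111.472,106.148), returning to the start.

Shape 3 is a rectangle drawn with `<polygon>`. Its stroke #0000ff means score at S508, F2273. After flipping Y the toolpath is (154.571,129.289) → (168.755,129.289) → (168.755,80.631) → (154.571,80.631) → (154.571,129.289), returning to the start.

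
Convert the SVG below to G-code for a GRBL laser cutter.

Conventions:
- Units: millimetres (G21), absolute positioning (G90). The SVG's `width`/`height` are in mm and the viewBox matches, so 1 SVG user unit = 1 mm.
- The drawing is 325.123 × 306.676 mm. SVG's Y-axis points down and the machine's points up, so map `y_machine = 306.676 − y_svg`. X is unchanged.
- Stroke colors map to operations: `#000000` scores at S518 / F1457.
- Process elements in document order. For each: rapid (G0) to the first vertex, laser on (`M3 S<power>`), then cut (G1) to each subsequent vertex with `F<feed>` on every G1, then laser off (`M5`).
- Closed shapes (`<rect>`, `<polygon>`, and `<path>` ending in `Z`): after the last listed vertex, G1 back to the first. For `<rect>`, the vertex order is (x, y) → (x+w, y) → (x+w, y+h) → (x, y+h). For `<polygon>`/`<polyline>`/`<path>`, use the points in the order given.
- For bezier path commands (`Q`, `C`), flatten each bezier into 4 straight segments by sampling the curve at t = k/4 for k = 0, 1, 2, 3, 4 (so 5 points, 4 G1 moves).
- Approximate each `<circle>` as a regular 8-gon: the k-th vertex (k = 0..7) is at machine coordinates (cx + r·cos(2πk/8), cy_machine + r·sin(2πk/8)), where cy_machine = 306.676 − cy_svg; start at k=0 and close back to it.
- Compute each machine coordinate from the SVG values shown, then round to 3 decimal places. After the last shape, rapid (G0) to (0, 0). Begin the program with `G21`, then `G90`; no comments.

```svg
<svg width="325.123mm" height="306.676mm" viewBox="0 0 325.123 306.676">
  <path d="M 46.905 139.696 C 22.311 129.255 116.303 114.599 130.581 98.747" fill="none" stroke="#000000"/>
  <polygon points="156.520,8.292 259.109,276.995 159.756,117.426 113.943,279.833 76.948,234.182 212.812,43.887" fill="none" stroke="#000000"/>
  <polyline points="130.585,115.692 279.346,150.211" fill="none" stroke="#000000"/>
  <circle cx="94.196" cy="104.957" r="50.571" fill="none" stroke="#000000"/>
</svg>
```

G21
G90
G0 X46.905 Y166.980
M3 S518
G1 X47.596 Y175.554 F1457
G1 X74.166 Y185.425 F1457
G1 X108.025 Y196.311 F1457
G1 X130.581 Y207.929 F1457
M5
G0 X156.520 Y298.384
M3 S518
G1 X259.109 Y29.681 F1457
G1 X159.756 Y189.250 F1457
G1 X113.943 Y26.843 F1457
G1 X76.948 Y72.494 F1457
G1 X212.812 Y262.789 F1457
G1 X156.520 Y298.384 F1457
M5
G0 X130.585 Y190.984
M3 S518
G1 X279.346 Y156.465 F1457
M5
G0 X144.767 Y201.719
M3 S518
G1 X129.955 Y237.478 F1457
G1 X94.196 Y252.290 F1457
G1 X58.437 Y237.478 F1457
G1 X43.625 Y201.719 F1457
G1 X58.437 Y165.960 F1457
G1 X94.196 Y151.148 F1457
G1 X129.955 Y165.960 F1457
G1 X144.767 Y201.719 F1457
M5
G0 X0.000 Y0.000

1 u = 1 mm; y_m = 306.676 − y.

[1] `<path>` cubic bezier, #000000→score S518 F1457: (46.905,166.980) → (47.596,175.554) → (74.166,185.425) → (108.025,196.311) → (130.581,207.929)

[2] `<polygon>` closed polygon, #000000→score S518 F1457: (156.520,298.384) → (259.109,29.681) → (159.756,189.250) → (113.943,26.843) → (76.948,72.494) → (212.812,262.789) → (156.520,298.384) (closed)

[3] `<polyline>` line segment, #000000→score S518 F1457: (130.585,190.984) → (279.346,156.465)

[4] `<circle>` circle, #000000→score S518 F1457: (144.767,201.719) → (129.955,237.478) → (94.196,252.290) → (58.437,237.478) → (43.625,201.719) → (58.437,165.960) → (94.196,151.148) → (129.955,165.960) → (144.767,201.719) (closed)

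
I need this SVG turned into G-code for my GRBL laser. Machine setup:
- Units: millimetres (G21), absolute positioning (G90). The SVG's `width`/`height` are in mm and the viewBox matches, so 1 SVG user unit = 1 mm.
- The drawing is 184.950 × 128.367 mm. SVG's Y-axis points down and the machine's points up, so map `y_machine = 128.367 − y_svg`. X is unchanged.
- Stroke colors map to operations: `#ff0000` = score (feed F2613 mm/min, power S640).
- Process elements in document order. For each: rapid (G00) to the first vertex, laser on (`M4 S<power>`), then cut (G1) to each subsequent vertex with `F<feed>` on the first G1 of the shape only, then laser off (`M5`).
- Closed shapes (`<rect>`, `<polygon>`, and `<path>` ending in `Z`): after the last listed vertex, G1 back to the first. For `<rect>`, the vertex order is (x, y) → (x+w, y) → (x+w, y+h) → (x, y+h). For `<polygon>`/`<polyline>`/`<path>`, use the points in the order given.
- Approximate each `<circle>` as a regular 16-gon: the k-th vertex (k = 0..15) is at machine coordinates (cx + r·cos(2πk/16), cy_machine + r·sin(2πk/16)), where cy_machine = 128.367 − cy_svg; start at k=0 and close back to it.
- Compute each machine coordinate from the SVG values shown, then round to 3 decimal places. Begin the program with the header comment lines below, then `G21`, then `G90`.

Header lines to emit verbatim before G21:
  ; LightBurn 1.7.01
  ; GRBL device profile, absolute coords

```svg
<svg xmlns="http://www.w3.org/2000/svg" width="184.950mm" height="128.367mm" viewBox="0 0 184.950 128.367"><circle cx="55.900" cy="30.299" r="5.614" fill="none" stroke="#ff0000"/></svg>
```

; LightBurn 1.7.01
; GRBL device profile, absolute coords
G21
G90
G00 X61.514 Y98.068
M4 S640
G1 X61.087 Y100.216 F2613
G1 X59.870 Y102.038
G1 X58.048 Y103.255
G1 X55.900 Y103.682
G1 X53.752 Y103.255
G1 X51.930 Y102.038
G1 X50.713 Y100.216
G1 X50.286 Y98.068
G1 X50.713 Y95.920
G1 X51.930 Y94.098
G1 X53.752 Y92.881
G1 X55.900 Y92.454
G1 X58.048 Y92.881
G1 X59.870 Y94.098
G1 X61.087 Y95.920
G1 X61.514 Y98.068
M5

viewBox `0 0 184.950 128.367` with mm width/height → 1 unit = 1 mm. Flip: y_m = 128.367 − y_svg.

**Shape 1** — `<circle>` circle, stroke `#ff0000` → score (S640, F2613). Machine vertices: (61.514,98.068) → (61.087,100.216) → (59.870,102.038) → (58.048,103.255) → (55.900,103.682) → (53.752,103.255) → (51.930,102.038) → (50.713,100.216) → (50.286,98.068) → (50.713,95.920) → (51.930,94.098) → (53.752,92.881) → (55.900,92.454) → (58.048,92.881) → (59.870,94.098) → (61.087,95.920) → (61.514,98.068). Closed: final G1 returns to the first vertex.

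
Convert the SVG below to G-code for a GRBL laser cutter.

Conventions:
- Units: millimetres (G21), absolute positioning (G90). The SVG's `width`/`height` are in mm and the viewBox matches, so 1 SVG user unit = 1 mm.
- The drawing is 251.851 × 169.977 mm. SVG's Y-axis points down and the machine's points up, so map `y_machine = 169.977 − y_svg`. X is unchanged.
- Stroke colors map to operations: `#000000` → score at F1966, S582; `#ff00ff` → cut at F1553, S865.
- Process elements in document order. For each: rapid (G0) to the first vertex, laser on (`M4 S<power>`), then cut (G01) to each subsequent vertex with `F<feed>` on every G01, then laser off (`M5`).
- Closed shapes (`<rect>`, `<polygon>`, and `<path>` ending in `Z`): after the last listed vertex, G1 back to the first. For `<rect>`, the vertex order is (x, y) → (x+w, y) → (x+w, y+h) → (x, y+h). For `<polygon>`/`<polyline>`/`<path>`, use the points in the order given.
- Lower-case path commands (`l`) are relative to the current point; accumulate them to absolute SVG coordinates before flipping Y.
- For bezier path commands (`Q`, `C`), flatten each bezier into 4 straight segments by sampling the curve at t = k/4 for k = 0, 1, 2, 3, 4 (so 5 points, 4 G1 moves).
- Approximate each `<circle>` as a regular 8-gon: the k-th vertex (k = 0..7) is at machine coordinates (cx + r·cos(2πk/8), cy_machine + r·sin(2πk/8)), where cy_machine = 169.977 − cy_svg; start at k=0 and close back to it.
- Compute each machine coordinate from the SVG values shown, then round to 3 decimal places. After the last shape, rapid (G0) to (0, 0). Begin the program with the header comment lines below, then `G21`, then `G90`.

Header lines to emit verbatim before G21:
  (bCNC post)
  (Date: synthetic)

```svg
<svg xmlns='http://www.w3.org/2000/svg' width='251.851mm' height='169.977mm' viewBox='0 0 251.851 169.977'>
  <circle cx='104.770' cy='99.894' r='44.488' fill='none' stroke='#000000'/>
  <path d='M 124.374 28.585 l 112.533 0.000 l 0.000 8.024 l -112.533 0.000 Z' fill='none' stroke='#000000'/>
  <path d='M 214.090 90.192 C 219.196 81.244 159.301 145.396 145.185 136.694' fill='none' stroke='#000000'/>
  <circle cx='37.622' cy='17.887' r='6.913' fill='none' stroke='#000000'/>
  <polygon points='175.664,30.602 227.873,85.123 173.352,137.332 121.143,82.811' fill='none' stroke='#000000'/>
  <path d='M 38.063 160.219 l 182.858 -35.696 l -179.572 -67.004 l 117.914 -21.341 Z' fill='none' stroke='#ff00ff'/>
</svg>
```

(bCNC post)
(Date: synthetic)
G21
G90
G0 X149.258 Y70.083
M4 S582
G01 X136.228 Y101.541 F1966
G01 X104.770 Y114.571 F1966
G01 X73.312 Y101.541 F1966
G01 X60.282 Y70.083 F1966
G01 X73.312 Y38.625 F1966
G01 X104.770 Y25.595 F1966
G01 X136.228 Y38.625 F1966
G01 X149.258 Y70.083 F1966
M5
G0 X124.374 Y141.392
M4 S582
G01 X236.907 Y141.392 F1966
G01 X236.907 Y133.368 F1966
G01 X124.374 Y133.368 F1966
G01 X124.374 Y141.392 F1966
M5
G0 X214.090 Y79.785
M4 S582
G01 X207.463 Y75.070 F1966
G01 X186.846 Y56.626 F1966
G01 X162.625 Y38.136 F1966
G01 X145.185 Y33.283 F1966
M5
G0 X44.535 Y152.090
M4 S582
G01 X42.510 Y156.978 F1966
G01 X37.622 Y159.003 F1966
G01 X32.734 Y156.978 F1966
G01 X30.709 Y152.090 F1966
G01 X32.734 Y147.202 F1966
G01 X37.622 Y145.177 F1966
G01 X42.510 Y147.202 F1966
G01 X44.535 Y152.090 F1966
M5
G0 X175.664 Y139.375
M4 S582
G01 X227.873 Y84.854 F1966
G01 X173.352 Y32.645 F1966
G01 X121.143 Y87.166 F1966
G01 X175.664 Y139.375 F1966
M5
G0 X38.063 Y9.758
M4 S865
G01 X220.921 Y45.454 F1553
G01 X41.349 Y112.458 F1553
G01 X159.263 Y133.799 F1553
G01 X38.063 Y9.758 F1553
M5
G0 X0.000 Y0.000

1 u = 1 mm; y_m = 169.977 − y.

[1] `<circle>` circle, #000000→score S582 F1966: (149.258,70.083) → (136.228,101.541) → (104.770,114.571) → (73.312,101.541) → (60.282,70.083) → (73.312,38.625) → (104.770,25.595) → (136.228,38.625) → (149.258,70.083) (closed)

[2] `<path>` rectangle, #000000→score S582 F1966: (124.374,141.392) → (236.907,141.392) → (236.907,133.368) → (124.374,133.368) → (124.374,141.392) (closed)

[3] `<path>` cubic bezier, #000000→score S582 F1966: (214.090,79.785) → (207.463,75.070) → (186.846,56.626) → (162.625,38.136) → (145.185,33.283)

[4] `<circle>` circle, #000000→score S582 F1966: (44.535,152.090) → (42.510,156.978) → (37.622,159.003) → (32.734,156.978) → (30.709,152.090) → (32.734,147.202) → (37.622,145.177) → (42.510,147.202) → (44.535,152.090) (closed)

[5] `<polygon>` regular polygon, #000000→score S582 F1966: (175.664,139.375) → (227.873,84.854) → (173.352,32.645) → (121.143,87.166) → (175.664,139.375) (closed)

[6] `<path>` closed polygon, #ff00ff→cut S865 F1553: (38.063,9.758) → (220.921,45.454) → (41.349,112.458) → (159.263,133.799) → (38.063,9.758) (closed)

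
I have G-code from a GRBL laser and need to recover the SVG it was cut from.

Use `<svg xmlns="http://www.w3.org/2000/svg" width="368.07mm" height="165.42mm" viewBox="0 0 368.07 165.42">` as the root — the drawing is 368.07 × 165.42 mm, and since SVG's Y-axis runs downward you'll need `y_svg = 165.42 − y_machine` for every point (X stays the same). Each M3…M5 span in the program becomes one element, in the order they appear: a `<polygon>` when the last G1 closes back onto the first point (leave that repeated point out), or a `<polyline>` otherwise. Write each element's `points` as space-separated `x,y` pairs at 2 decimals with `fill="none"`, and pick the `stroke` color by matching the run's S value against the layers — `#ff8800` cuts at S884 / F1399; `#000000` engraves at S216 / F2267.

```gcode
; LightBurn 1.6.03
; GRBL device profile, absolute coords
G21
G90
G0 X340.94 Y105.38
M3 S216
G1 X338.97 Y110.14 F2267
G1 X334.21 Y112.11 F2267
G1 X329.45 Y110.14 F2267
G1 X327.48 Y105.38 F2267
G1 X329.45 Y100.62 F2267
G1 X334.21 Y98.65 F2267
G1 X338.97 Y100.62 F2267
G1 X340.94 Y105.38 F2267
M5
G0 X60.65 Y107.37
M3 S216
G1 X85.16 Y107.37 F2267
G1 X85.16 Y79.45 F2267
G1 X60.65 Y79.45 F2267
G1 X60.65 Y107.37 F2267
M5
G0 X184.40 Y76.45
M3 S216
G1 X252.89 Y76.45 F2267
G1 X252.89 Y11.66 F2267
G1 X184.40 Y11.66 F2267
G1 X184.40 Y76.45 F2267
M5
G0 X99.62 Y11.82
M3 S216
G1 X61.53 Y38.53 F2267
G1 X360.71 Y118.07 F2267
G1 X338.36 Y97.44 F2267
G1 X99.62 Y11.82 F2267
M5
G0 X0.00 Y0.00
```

Each laser-on run becomes one SVG element. Flip Y back into SVG space with y_svg = 165.42 − y_machine. Every run uses S216, so all elements get stroke `#000000` (engrave).

Run 1: The run returns to its start, so emit a `<polygon>` with points (Y-flipped): 340.94,60.04 338.97,55.28 334.21,53.31 329.45,55.28 327.48,60.04 329.45,64.80 334.21,66.77 338.97,64.80.

Run 2: The run returns to its start, so emit a `<polygon>` with points (Y-flipped): 60.65,58.05 85.16,58.05 85.16,85.97 60.65,85.97.

Run 3: The run returns to its start, so emit a `<polygon>` with points (Y-flipped): 184.40,88.97 252.89,88.97 252.89,153.76 184.40,153.76.

Run 4: The run returns to its start, so emit a `<polygon>` with points (Y-flipped): 99.62,153.60 61.53,126.89 360.71,47.35 338.36,67.98.

<svg xmlns="http://www.w3.org/2000/svg" width="368.07mm" height="165.42mm" viewBox="0 0 368.07 165.42">
  <polygon points="340.94,60.04 338.97,55.28 334.21,53.31 329.45,55.28 327.48,60.04 329.45,64.80 334.21,66.77 338.97,64.80" fill="none" stroke="#000000"/>
  <polygon points="60.65,58.05 85.16,58.05 85.16,85.97 60.65,85.97" fill="none" stroke="#000000"/>
  <polygon points="184.40,88.97 252.89,88.97 252.89,153.76 184.40,153.76" fill="none" stroke="#000000"/>
  <polygon points="99.62,153.60 61.53,126.89 360.71,47.35 338.36,67.98" fill="none" stroke="#000000"/>
</svg>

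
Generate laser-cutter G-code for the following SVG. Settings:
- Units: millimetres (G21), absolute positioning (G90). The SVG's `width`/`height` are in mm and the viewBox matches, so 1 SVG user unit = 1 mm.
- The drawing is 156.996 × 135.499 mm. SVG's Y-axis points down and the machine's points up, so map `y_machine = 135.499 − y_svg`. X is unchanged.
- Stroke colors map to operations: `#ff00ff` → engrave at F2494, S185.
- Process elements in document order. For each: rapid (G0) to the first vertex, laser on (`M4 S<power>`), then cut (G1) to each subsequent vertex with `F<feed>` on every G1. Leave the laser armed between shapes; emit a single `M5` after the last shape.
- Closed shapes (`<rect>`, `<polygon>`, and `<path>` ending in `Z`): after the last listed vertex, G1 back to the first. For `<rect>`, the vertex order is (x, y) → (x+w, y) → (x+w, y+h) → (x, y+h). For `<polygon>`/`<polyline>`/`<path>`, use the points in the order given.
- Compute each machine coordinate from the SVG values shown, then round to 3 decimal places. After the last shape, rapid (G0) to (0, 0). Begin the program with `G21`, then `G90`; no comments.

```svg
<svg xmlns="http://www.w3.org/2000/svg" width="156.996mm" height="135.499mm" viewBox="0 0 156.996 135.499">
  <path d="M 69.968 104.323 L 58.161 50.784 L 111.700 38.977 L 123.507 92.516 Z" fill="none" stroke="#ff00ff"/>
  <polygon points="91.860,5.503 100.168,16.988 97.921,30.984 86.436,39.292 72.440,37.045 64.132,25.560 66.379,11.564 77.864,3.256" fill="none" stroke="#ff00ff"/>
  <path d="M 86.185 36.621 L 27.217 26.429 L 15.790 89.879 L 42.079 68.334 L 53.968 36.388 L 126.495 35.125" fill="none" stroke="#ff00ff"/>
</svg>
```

viewBox `0 0 156.996 135.499` with mm width/height → 1 unit = 1 mm. Flip: y_m = 135.499 − y_svg.

**Shape 1** — `<path>` regular polygon, stroke `#ff00ff` → engrave (S185, F2494). Machine vertices: (69.968,31.176) → (58.161,84.715) → (111.700,96.522) → (123.507,42.983) → (69.968,31.176). Closed: final G1 returns to the first vertex.

**Shape 2** — `<polygon>` regular polygon, stroke `#ff00ff` → engrave (S185, F2494). Machine vertices: (91.860,129.996) → (100.168,118.511) → (97.921,104.515) → (86.436,96.207) → (72.440,98.454) → (64.132,109.939) → (66.379,123.935) → (77.864,132.243) → (91.860,129.996). Closed: final G1 returns to the first vertex.

**Shape 3** — `<path>` open polyline, stroke `#ff00ff` → engrave (S185, F2494). Machine vertices: (86.185,98.878) → (27.217,109.070) → (15.790,45.620) → (42.079,67.165) → (53.968,99.111) → (126.495,100.374). Open path.

G21
G90
G0 X69.968 Y31.176
M4 S185
G1 X58.161 Y84.715 F2494
G1 X111.700 Y96.522 F2494
G1 X123.507 Y42.983 F2494
G1 X69.968 Y31.176 F2494
G0 X91.860 Y129.996
M4 S185
G1 X100.168 Y118.511 F2494
G1 X97.921 Y104.515 F2494
G1 X86.436 Y96.207 F2494
G1 X72.440 Y98.454 F2494
G1 X64.132 Y109.939 F2494
G1 X66.379 Y123.935 F2494
G1 X77.864 Y132.243 F2494
G1 X91.860 Y129.996 F2494
G0 X86.185 Y98.878
M4 S185
G1 X27.217 Y109.070 F2494
G1 X15.790 Y45.620 F2494
G1 X42.079 Y67.165 F2494
G1 X53.968 Y99.111 F2494
G1 X126.495 Y100.374 F2494
M5
G0 X0.000 Y0.000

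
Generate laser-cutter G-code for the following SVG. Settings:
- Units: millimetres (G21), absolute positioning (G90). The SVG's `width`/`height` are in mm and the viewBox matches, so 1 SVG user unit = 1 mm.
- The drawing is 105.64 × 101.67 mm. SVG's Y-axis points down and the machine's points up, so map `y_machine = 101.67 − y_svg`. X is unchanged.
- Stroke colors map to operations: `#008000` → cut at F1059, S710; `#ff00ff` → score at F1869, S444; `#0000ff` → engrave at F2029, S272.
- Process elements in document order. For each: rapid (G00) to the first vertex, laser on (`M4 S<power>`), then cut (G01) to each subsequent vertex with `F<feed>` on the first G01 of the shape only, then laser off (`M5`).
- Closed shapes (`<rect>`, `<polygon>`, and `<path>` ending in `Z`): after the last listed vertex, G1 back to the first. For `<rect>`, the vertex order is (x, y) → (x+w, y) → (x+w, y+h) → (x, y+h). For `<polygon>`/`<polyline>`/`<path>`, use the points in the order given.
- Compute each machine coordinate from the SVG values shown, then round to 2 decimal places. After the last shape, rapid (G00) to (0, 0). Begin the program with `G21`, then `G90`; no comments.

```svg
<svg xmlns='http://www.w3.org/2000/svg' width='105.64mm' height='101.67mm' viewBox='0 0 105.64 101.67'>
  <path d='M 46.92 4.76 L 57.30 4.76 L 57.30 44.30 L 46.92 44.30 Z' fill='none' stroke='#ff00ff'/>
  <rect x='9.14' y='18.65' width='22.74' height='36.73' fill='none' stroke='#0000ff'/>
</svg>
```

G21
G90
G00 X46.92 Y96.91
M4 S444
G01 X57.30 Y96.91 F1869
G01 X57.30 Y57.37
G01 X46.92 Y57.37
G01 X46.92 Y96.91
M5
G00 X9.14 Y83.02
M4 S272
G01 X31.88 Y83.02 F2029
G01 X31.88 Y46.29
G01 X9.14 Y46.29
G01 X9.14 Y83.02
M5
G00 X0.00 Y0.00

1 u = 1 mm; y_m = 101.67 − y.

[1] `<path>` rectangle, #ff00ff→score S444 F1869: (46.92,96.91) → (57.30,96.91) → (57.30,57.37) → (46.92,57.37) → (46.92,96.91) (closed)

[2] `<rect>` rectangle, #0000ff→engrave S272 F2029: (9.14,83.02) → (31.88,83.02) → (31.88,46.29) → (9.14,46.29) → (9.14,83.02) (closed)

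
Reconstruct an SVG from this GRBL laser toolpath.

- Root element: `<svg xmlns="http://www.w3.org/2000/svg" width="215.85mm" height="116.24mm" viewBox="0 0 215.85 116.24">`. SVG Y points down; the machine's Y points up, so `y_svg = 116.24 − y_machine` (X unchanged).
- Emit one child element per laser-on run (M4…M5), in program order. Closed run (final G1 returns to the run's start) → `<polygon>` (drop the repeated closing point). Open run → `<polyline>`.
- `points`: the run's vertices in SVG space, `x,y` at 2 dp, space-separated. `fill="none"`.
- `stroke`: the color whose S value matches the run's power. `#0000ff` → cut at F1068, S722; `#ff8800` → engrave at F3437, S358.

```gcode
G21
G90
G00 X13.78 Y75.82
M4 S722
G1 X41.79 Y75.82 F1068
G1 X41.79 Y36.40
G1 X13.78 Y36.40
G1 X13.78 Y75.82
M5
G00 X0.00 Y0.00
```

<svg xmlns="http://www.w3.org/2000/svg" width="215.85mm" height="116.24mm" viewBox="0 0 215.85 116.24">
  <polygon points="13.78,40.42 41.79,40.42 41.79,79.84 13.78,79.84" fill="none" stroke="#0000ff"/>
</svg>

y_svg = 116.24 − y_m. Every run uses S722, so all elements get stroke `#0000ff` (cut).

[1] closed run; points: 13.78,40.42 41.79,40.42 41.79,79.84 13.78,79.84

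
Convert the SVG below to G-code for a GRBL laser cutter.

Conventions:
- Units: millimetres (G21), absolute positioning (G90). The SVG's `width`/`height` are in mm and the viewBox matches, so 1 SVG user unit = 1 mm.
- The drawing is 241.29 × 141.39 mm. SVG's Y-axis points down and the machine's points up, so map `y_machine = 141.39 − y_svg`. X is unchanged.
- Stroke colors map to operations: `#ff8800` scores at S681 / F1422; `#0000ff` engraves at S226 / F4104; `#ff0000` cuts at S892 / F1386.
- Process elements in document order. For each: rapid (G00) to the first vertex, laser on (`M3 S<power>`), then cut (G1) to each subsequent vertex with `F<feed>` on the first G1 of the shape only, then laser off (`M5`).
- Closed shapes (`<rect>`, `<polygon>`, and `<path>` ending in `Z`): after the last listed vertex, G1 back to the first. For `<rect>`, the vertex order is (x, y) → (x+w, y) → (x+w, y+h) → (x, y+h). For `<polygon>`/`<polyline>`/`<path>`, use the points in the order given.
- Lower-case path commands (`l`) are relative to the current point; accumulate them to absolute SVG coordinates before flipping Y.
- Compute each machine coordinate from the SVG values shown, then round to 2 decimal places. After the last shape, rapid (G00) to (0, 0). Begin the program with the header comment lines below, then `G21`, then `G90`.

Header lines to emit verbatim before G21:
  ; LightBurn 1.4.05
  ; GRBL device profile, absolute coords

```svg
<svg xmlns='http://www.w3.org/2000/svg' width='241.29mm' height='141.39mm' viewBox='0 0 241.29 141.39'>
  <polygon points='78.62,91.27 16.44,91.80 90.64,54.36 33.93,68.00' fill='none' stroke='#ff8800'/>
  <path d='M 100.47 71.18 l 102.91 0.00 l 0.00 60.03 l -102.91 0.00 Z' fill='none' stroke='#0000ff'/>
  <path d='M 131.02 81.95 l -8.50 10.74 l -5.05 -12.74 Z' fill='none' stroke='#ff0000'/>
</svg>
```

1 u = 1 mm; y_m = 141.39 − y.

[1] `<polygon>` closed polygon, #ff8800→score S681 F1422: (78.62,50.12) → (16.44,49.59) → (90.64,87.03) → (33.93,73.39) → (78.62,50.12) (closed)

[2] `<path>` rectangle, #0000ff→engrave S226 F4104: (100.47,70.21) → (203.38,70.21) → (203.38,10.18) → (100.47,10.18) → (100.47,70.21) (closed)

[3] `<path>` regular polygon, #ff0000→cut S892 F1386: (131.02,59.44) → (122.52,48.70) → (117.47,61.44) → (131.02,59.44) (closed)

; LightBurn 1.4.05
; GRBL device profile, absolute coords
G21
G90
G00 X78.62 Y50.12
M3 S681
G1 X16.44 Y49.59 F1422
G1 X90.64 Y87.03
G1 X33.93 Y73.39
G1 X78.62 Y50.12
M5
G00 X100.47 Y70.21
M3 S226
G1 X203.38 Y70.21 F4104
G1 X203.38 Y10.18
G1 X100.47 Y10.18
G1 X100.47 Y70.21
M5
G00 X131.02 Y59.44
M3 S892
G1 X122.52 Y48.70 F1386
G1 X117.47 Y61.44
G1 X131.02 Y59.44
M5
G00 X0.00 Y0.00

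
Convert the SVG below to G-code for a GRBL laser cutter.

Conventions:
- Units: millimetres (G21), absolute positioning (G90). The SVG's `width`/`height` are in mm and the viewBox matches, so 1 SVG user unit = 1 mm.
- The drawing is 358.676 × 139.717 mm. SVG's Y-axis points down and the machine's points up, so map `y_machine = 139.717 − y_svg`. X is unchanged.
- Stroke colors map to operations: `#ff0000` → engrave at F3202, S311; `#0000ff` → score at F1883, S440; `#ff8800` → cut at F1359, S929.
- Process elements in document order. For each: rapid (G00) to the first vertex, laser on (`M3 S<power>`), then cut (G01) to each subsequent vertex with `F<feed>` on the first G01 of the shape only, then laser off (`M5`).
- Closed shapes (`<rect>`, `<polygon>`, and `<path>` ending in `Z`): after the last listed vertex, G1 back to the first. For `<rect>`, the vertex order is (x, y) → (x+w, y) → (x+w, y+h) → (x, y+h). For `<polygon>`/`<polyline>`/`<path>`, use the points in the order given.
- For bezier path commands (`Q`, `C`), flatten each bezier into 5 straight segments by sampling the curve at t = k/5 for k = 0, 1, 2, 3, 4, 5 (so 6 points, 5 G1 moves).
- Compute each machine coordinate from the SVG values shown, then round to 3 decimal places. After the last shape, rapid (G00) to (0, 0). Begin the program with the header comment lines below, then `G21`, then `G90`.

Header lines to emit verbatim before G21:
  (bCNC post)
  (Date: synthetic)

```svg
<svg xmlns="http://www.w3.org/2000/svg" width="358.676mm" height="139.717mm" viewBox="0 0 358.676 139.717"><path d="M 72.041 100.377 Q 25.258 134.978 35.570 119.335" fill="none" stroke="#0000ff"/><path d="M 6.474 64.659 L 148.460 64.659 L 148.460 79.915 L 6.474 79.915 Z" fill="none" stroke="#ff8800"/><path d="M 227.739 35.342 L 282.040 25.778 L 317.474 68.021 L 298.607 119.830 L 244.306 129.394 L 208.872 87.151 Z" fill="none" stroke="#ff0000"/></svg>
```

(bCNC post)
(Date: synthetic)
G21
G90
G00 X72.041 Y39.340
M3 S440
G01 X55.612 Y27.509 F1883
G01 X43.750 Y19.698
G01 X36.456 Y15.907
G01 X33.729 Y16.135
G01 X35.570 Y20.382
M5
G00 X6.474 Y75.058
M3 S929
G01 X148.460 Y75.058 F1359
G01 X148.460 Y59.802
G01 X6.474 Y59.802
G01 X6.474 Y75.058
M5
G00 X227.739 Y104.375
M3 S311
G01 X282.040 Y113.939 F3202
G01 X317.474 Y71.696
G01 X298.607 Y19.887
G01 X244.306 Y10.323
G01 X208.872 Y52.566
G01 X227.739 Y104.375
M5
G00 X0.000 Y0.000

Since the viewBox matches the mm dimensions, user units are millimetres directly. The only transform is the Y-flip y_m = 139.717 − y_svg.

Shape 1 is a quadratic bezier drawn with `<path>`. Its stroke #0000ff means score at S440, F1883. After flipping Y the toolpath is (72.041,39.340) → (55.612,27.509) → (43.750,19.698) → (36.456,15.907) → (33.729,16.135) → (35.570,20.382).

Shape 2 is a rectangle drawn with `<path>`. Its stroke #ff8800 means cut at S929, F1359. After flipping Y the toolpath is (6.474,75.058) → (148.460,75.058) → (148.460,59.802) → (6.474,59.802) → (6.474,75.058), returning to the start.

Shape 3 is a regular polygon drawn with `<path>`. Its stroke #ff0000 means engrave at S311, F3202. After flipping Y the toolpath is (227.739,104.375) → (282.040,113.939) → (317.474,71.696) → (298.607,19.887) → (244.306,10.323) → (208.872,52.566) → (227.739,104.375), returning to the start.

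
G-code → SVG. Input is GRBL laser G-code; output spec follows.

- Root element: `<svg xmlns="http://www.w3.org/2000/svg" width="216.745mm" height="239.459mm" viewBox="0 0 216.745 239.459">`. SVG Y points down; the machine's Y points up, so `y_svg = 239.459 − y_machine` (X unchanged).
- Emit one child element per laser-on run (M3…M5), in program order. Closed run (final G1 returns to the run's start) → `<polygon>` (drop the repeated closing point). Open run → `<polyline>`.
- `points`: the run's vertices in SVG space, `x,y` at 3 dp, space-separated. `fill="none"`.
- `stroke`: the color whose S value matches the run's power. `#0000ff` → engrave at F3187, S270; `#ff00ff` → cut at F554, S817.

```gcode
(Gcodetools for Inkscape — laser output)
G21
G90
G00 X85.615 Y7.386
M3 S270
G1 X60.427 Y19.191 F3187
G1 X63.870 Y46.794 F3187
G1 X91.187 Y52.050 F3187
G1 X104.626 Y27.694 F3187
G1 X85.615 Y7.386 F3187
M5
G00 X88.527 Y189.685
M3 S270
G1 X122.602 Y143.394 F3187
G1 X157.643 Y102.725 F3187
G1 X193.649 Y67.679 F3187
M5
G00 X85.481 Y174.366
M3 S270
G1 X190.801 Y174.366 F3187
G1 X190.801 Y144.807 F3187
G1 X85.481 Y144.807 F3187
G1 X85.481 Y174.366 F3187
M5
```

Machine Y-up, SVG Y-down with viewBox height 239.459, so y_svg = 239.459 − y_machine; X carries over. Every run uses S270, so all elements get stroke `#0000ff` (engrave).

Run 1: The run returns to its start, so emit a `<polygon>` with points (Y-flipped): 85.615,232.073 60.427,220.268 63.870,192.665 91.187,187.409 104.626,211.765.

Run 2: The run is open, so emit a `<polyline>` with points (Y-flipped): 88.527,49.774 122.602,96.065 157.643,136.734 193.649,171.780.

Run 3: The run returns to its start, so emit a `<polygon>` with points (Y-flipped): 85.481,65.093 190.801,65.093 190.801,94.652 85.481,94.652.

<svg xmlns="http://www.w3.org/2000/svg" width="216.745mm" height="239.459mm" viewBox="0 0 216.745 239.459">
  <polygon points="85.615,232.073 60.427,220.268 63.870,192.665 91.187,187.409 104.626,211.765" fill="none" stroke="#0000ff"/>
  <polyline points="88.527,49.774 122.602,96.065 157.643,136.734 193.649,171.780" fill="none" stroke="#0000ff"/>
  <polygon points="85.481,65.093 190.801,65.093 190.801,94.652 85.481,94.652" fill="none" stroke="#0000ff"/>
</svg>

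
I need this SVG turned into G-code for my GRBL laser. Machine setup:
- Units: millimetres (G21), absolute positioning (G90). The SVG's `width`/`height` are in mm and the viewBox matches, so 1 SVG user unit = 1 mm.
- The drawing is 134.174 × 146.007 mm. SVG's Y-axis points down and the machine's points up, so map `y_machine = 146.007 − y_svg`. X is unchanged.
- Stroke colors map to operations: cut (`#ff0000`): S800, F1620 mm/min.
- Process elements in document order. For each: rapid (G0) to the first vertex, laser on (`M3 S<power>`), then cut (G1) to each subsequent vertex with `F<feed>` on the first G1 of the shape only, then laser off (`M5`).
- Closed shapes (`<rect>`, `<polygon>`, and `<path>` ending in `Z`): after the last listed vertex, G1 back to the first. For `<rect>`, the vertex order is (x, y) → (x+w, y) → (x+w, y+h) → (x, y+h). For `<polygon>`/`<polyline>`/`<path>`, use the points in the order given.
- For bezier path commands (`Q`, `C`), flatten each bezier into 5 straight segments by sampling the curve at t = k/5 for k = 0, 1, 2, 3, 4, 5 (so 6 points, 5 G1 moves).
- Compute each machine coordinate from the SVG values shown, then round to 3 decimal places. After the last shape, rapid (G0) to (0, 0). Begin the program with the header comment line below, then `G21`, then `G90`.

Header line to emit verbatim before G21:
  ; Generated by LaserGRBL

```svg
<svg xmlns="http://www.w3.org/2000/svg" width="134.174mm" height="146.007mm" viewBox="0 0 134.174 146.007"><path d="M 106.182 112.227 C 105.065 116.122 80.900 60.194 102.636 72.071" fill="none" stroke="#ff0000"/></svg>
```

viewBox `0 0 134.174 146.007` with mm width/height → 1 unit = 1 mm. Flip: y_m = 146.007 − y_svg.

**Shape 1** — `<path>` cubic bezier, stroke `#ff0000` → cut (S800, F1620). Control points (SVG): P0=(106.182,112.227), P1=(105.065,116.122), P2=(80.900,60.194), P3=(102.636,72.071); sampled at t=k/5. Machine vertices: (106.182,33.780) → (103.298,37.601) → (98.191,49.653) → (94.173,63.810) → (94.551,73.947) → (102.636,73.936). Open path.

; Generated by LaserGRBL
G21
G90
G0 X106.182 Y33.780
M3 S800
G1 X103.298 Y37.601 F1620
G1 X98.191 Y49.653
G1 X94.173 Y63.810
G1 X94.551 Y73.947
G1 X102.636 Y73.936
M5
G0 X0.000 Y0.000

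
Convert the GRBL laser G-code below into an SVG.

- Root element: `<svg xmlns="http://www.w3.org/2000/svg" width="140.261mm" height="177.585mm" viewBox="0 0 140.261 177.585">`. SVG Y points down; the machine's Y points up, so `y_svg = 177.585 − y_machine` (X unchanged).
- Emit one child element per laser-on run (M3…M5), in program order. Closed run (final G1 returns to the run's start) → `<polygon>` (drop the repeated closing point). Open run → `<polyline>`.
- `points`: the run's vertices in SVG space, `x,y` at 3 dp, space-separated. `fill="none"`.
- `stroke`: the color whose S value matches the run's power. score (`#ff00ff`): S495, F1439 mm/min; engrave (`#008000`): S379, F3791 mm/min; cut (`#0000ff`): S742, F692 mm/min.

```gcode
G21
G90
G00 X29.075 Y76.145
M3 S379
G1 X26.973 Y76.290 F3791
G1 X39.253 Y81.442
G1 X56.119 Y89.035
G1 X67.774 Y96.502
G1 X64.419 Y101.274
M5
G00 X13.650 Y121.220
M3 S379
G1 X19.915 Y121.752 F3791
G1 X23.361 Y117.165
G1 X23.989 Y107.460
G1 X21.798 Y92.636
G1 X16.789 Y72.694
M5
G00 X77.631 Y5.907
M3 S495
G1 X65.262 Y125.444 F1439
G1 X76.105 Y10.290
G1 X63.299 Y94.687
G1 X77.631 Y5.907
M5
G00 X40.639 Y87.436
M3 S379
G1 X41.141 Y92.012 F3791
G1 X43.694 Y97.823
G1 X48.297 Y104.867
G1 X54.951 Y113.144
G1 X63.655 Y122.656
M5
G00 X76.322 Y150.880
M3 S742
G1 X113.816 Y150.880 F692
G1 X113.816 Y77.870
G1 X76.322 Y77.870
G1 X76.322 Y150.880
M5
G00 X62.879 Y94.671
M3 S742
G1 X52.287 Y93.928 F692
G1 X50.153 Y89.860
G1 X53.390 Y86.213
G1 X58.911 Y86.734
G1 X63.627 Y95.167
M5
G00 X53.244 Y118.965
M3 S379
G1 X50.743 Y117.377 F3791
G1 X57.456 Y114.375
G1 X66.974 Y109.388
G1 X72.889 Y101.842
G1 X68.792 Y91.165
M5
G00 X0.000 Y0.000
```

<svg xmlns="http://www.w3.org/2000/svg" width="140.261mm" height="177.585mm" viewBox="0 0 140.261 177.585">
  <polyline points="29.075,101.440 26.973,101.295 39.253,96.143 56.119,88.550 67.774,81.083 64.419,76.311" fill="none" stroke="#008000"/>
  <polyline points="13.650,56.365 19.915,55.833 23.361,60.420 23.989,70.125 21.798,84.949 16.789,104.891" fill="none" stroke="#008000"/>
  <polygon points="77.631,171.678 65.262,52.141 76.105,167.295 63.299,82.898" fill="none" stroke="#ff00ff"/>
  <polyline points="40.639,90.149 41.141,85.573 43.694,79.762 48.297,72.718 54.951,64.441 63.655,54.929" fill="none" stroke="#008000"/>
  <polygon points="76.322,26.705 113.816,26.705 113.816,99.715 76.322,99.715" fill="none" stroke="#0000ff"/>
  <polyline points="62.879,82.914 52.287,83.657 50.153,87.725 53.390,91.372 58.911,90.851 63.627,82.418" fill="none" stroke="#0000ff"/>
  <polyline points="53.244,58.620 50.743,60.208 57.456,63.210 66.974,68.197 72.889,75.743 68.792,86.420" fill="none" stroke="#008000"/>
</svg>

Each laser-on run becomes one SVG element. Flip Y back into SVG space with y_svg = 177.585 − y_machine.

Run 1: S379 ⇒ engrave layer `#008000`. The run is open, so emit a `<polyline>` with points (Y-flipped): 29.075,101.440 26.973,101.295 39.253,96.143 56.119,88.550 67.774,81.083 64.419,76.311.

Run 2: the run's S379 means `#008000` (engrave). The run is open, so emit a `<polyline>` with points (Y-flipped): 13.650,56.365 19.915,55.833 23.361,60.420 23.989,70.125 21.798,84.949 16.789,104.891.

Run 3: power S495 maps to stroke `#ff00ff` (score). The run returns to its start, so emit a `<polygon>` with points (Y-flipped): 77.631,171.678 65.262,52.141 76.105,167.295 63.299,82.898.

Run 4: S379 ⇒ engrave layer `#008000`. The run is open, so emit a `<polyline>` with points (Y-flipped): 40.639,90.149 41.141,85.573 43.694,79.762 48.297,72.718 54.951,64.441 63.655,54.929.

Run 5: S742 ⇒ cut layer `#0000ff`. The run returns to its start, so emit a `<polygon>` with points (Y-flipped): 76.322,26.705 113.816,26.705 113.816,99.715 76.322,99.715.

Run 6: the run's S742 means `#0000ff` (cut). The run is open, so emit a `<polyline>` with points (Y-flipped): 62.879,82.914 52.287,83.657 50.153,87.725 53.390,91.372 58.911,90.851 63.627,82.418.

Run 7: power S379 maps to stroke `#008000` (engrave). The run is open, so emit a `<polyline>` with points (Y-flipped): 53.244,58.620 50.743,60.208 57.456,63.210 66.974,68.197 72.889,75.743 68.792,86.420.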